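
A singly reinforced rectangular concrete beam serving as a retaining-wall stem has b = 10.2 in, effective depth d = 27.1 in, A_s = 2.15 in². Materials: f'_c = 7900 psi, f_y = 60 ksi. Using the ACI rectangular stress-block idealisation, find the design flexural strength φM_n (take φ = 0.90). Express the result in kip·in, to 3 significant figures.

T = A_s f_y = 2.15 × 60 = 129 kips.
a = T/(0.85 f'_c b) = 129/(0.85 × 7.9 × 10.2) = 1.883 in.
M_n = T(d − a/2) = 129 × (27.1 − 0.9415) = 3374.4 kip·in.
φM_n = 0.90 × 3374.4 = 3037.0 kip·in.

φM_n ≈ 3040 kip·in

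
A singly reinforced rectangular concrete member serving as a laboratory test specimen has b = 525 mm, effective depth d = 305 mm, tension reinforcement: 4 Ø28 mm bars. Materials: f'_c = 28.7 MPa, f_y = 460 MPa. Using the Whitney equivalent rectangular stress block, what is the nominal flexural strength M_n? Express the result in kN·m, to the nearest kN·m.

M_n ≈ 296 kN·m

A_s = 4 × 616 = 2464 mm².
T = A_s f_y = 2464 × 460 = 1133440 N = 1133.44 kN.
From C = T: a = T/(0.85 f'_c b) = 1133440/(0.85 × 28.7 × 525) = 88.50 mm.
M_n = T(d − a/2) = 1133.44 kN × (305 − 44.25) mm = 295.54 kN·m.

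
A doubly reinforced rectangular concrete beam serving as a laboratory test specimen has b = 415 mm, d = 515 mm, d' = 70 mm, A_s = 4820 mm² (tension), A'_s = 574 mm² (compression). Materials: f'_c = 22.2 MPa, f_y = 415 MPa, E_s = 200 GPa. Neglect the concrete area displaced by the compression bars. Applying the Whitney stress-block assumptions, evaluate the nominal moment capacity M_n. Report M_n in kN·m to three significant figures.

M_n ≈ 815 kN·m

Assume both tension and compression steel yield.
Net tension couple steel: A_s − A'_s = 4246 mm².
a = (A_s − A'_s) f_y / (0.85 f'_c b) = 1762090/(0.85 × 22.2 × 415) = 225.01 mm.
c = a/β₁ = 225.01/0.85 = 264.72 mm; ε'_s = 0.003(c − d')/c = 0.0022 ≥ f_y/E_s = 0.0021, so compression steel does yield.
M_n = (A_s − A'_s) f_y (d − a/2) + A'_s f_y (d − d') = [1762090 × (515 − 112.505) + 238210 × (515 − 70)] × 10⁻⁶ = 709.23 + 106.00 = 815.23 kN·m.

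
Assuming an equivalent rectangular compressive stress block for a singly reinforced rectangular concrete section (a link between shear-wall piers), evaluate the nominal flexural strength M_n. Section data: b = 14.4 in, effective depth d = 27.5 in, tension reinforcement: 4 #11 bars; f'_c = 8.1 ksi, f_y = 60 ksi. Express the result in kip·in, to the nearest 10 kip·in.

M_n ≈ 9590 kip·in

A_s = 4 × 1.56 = 6.24 in².
T = A_s f_y = 6.24 × 60 = 374.4 kips.
a = T/(0.85 f'_c b) = 374.4/(0.85 × 8.1 × 14.4) = 3.776 in.
M_n = T(d − a/2) = 374.4 × (27.5 − 1.888) = 9589.1 kip·in.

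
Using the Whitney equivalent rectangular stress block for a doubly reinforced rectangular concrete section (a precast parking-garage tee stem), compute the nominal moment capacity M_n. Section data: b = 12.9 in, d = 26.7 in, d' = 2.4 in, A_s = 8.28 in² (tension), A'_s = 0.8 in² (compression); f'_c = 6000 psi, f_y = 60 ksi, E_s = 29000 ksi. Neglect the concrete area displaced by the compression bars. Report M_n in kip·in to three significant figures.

M_n ≈ 11600 kip·in

Assume both steels yield.
a = (A_s − A'_s) f_y/(0.85 f'_c b) = (8.28 − 0.8) × 60/(0.85 × 6 × 12.9) = 6.822 in.
c = a/β₁ = 6.822/0.75 = 9.096 in; ε'_s = 0.003(c − d')/c = 0.0022 ≥ ε_y = 0.0021, so the compression steel yields.
M_n = (A_s − A'_s) f_y (d − a/2) + A'_s f_y (d − d') = 448.8 × (26.7 − 3.411) + 48 × (26.7 − 2.4) = 10452.1 + 1166.4 = 11618.5 kip·in.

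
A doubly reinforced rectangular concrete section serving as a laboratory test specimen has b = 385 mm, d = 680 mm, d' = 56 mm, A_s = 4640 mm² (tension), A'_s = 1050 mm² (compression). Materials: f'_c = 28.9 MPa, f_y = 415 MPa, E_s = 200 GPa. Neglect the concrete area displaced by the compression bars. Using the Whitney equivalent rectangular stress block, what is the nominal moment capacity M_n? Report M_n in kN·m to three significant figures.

M_n ≈ 1170 kN·m

Assume both tension and compression steel yield.
Net tension couple steel: A_s − A'_s = 3590 mm².
a = (A_s − A'_s) f_y / (0.85 f'_c b) = 1489850/(0.85 × 28.9 × 385) = 157.53 mm.
c = a/β₁ = 157.53/0.844 = 186.65 mm; ε'_s = 0.003(c − d')/c = 0.0021 ≥ f_y/E_s = 0.0021, so compression steel does yield.
M_n = (A_s − A'_s) f_y (d − a/2) + A'_s f_y (d − d') = [1489850 × (680 − 78.765) + 435750 × (680 − 56)] × 10⁻⁶ = 895.75 + 271.91 = 1167.66 kN·m.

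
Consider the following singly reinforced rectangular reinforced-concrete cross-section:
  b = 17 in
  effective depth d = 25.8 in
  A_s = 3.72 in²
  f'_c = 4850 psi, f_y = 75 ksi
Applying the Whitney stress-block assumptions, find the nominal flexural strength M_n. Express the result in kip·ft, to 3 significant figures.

M_n ≈ 554 kip·ft

T = A_s f_y = 3.72 × 75 = 279 kips.
a = T/(0.85 f'_c b) = 279/(0.85 × 4.85 × 17) = 3.981 in.
M_n = T(d − a/2) = 279 × (25.8 − 1.9905) = 6642.9 kip·in = 6642.9/12 = 553.58 kip·ft.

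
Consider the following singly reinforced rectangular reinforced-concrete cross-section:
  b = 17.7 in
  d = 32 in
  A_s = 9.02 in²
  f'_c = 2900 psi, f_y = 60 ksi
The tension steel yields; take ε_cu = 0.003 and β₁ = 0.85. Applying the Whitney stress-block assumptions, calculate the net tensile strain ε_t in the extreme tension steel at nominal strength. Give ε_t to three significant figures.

a = A_s f_y/(0.85 f'_c b) = 12.404 in.
β₁ = 0.85, so c = a/β₁ = 12.404/0.85 = 14.593 in.
From the linear strain diagram with ε_cu = 0.003: ε_t = 0.003 (d − c)/c = 0.003 × (32 − 14.593)/14.593 = 0.00358.
ε_t < 0.004 — the section is over-reinforced for flexure under ACI limits.

ε_t ≈ 0.00358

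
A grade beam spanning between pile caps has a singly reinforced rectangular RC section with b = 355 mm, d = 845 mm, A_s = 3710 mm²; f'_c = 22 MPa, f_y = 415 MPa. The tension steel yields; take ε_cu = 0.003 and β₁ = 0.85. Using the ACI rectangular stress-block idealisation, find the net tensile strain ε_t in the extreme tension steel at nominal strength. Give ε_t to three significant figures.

a = A_s f_y/(0.85 f'_c b) = 231.93 mm.
β₁ = 0.85, so c = a/β₁ = 231.93/0.85 = 272.86 mm.
From the linear strain diagram with ε_cu = 0.003: ε_t = 0.003 (d − c)/c = 0.003 × (845 − 272.86)/272.86 = 0.00629.
Since ε_t ≥ 0.005, the section is tension-controlled.

ε_t ≈ 0.00629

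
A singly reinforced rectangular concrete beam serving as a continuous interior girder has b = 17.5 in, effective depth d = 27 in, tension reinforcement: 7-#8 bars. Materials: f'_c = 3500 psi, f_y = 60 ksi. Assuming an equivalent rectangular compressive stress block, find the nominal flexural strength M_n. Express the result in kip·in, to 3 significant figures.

A_s = 7 × 0.79 = 5.53 in².
T = A_s f_y = 5.53 × 60 = 331.8 kips.
a = T/(0.85 f'_c b) = 331.8/(0.85 × 3.5 × 17.5) = 6.373 in.
M_n = T(d − a/2) = 331.8 × (27 − 3.1865) = 7901.3 kip·in.

M_n ≈ 7900 kip·in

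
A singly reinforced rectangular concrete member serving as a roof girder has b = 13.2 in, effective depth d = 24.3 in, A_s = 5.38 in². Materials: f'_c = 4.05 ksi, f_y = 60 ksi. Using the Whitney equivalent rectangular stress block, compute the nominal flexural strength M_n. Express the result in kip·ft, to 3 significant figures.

T = A_s f_y = 5.38 × 60 = 322.8 kips.
a = T/(0.85 f'_c b) = 322.8/(0.85 × 4.05 × 13.2) = 7.104 in.
M_n = T(d − a/2) = 322.8 × (24.3 − 3.552) = 6697.5 kip·in = 6697.5/12 = 558.13 kip·ft.

M_n ≈ 558 kip·ft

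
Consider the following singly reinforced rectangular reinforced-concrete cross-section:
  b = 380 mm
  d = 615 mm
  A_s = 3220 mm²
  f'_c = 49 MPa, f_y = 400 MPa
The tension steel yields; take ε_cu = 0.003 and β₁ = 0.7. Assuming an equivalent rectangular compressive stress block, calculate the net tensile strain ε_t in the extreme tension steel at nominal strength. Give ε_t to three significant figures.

a = A_s f_y/(0.85 f'_c b) = 81.38 mm.
β₁ = 0.7, so c = a/β₁ = 81.38/0.7 = 116.26 mm.
From the linear strain diagram with ε_cu = 0.003: ε_t = 0.003 (d − c)/c = 0.003 × (615 − 116.26)/116.26 = 0.0129.
Since ε_t ≥ 0.005, the section is tension-controlled.

ε_t ≈ 0.0129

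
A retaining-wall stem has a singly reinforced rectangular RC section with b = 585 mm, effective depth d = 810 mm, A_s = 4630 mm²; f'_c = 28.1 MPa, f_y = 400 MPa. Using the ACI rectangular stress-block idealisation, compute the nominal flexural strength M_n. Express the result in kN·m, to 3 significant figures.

T = A_s f_y = 4630 × 400 = 1852000 N = 1852 kN.
From C = T: a = T/(0.85 f'_c b) = 1852000/(0.85 × 28.1 × 585) = 132.54 mm.
M_n = T(d − a/2) = 1852 kN × (810 − 66.27) mm = 1377.39 kN·m.

M_n ≈ 1380 kN·m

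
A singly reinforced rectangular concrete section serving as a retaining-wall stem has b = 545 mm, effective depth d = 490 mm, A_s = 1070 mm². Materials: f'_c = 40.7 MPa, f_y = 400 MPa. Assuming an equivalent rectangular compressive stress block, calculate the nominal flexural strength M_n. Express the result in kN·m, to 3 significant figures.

T = A_s f_y = 1070 × 400 = 428000 N = 428 kN.
From C = T: a = T/(0.85 f'_c b) = 428000/(0.85 × 40.7 × 545) = 22.70 mm.
M_n = T(d − a/2) = 428 kN × (490 − 11.35) mm = 204.86 kN·m.

M_n ≈ 205 kN·m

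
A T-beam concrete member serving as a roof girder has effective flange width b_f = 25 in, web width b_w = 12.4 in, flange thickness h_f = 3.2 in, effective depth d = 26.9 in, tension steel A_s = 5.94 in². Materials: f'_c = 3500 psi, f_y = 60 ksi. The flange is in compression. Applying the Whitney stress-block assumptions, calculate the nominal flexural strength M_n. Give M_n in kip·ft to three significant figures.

Tension: T = A_s f_y = 5.94 × 60 = 356.4 kips.
Try a within the flange: a = T/(0.85 f'_c b_f) = 356.4/(0.85 × 3.5 × 25) = 4.792 in.
a = 4.792 > h_f = 3.2 in: the block extends into the web. Split into flange-overhang and web parts.
C_f = 0.85 f'_c (b_f − b_w) h_f = 0.85 × 3.5 × (25 − 12.4) × 3.2 = 120.0 kips.
Remaining web compression depth: a_w = (T − C_f)/(0.85 f'_c b_w) = (356.4 − 120.0)/(0.85 × 3.5 × 12.4) = 6.408 in.
M_n = C_f(d − h_f/2) + (T − C_f)(d − a_w/2) = 120.0 × (26.9 − 1.6) + 236.4 × (26.9 − 3.204) = 3036.0 + 5601.7 = 8637.7 kip·in.
M_n = 8637.7/12 = 719.81 kip·ft.

M_n ≈ 720 kip·ft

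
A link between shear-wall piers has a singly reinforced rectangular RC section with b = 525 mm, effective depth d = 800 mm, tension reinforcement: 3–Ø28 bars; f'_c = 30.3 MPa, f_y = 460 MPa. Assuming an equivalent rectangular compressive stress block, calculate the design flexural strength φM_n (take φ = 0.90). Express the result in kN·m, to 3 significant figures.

A_s = 3 × 616 = 1848 mm².
T = A_s f_y = 1848 × 460 = 850080 N = 850.08 kN.
From C = T: a = T/(0.85 f'_c b) = 850080/(0.85 × 30.3 × 525) = 62.87 mm.
M_n = T(d − a/2) = 850.08 kN × (800 − 31.435) mm = 653.34 kN·m.
φM_n = 0.90 × 653.34 = 588.01 kN·m.

φM_n ≈ 588 kN·m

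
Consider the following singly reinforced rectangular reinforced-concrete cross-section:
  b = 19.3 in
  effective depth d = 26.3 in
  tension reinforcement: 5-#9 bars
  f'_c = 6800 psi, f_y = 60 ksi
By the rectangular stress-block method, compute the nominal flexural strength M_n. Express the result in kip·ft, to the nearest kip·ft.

A_s = 5 × 1 = 5 in².
T = A_s f_y = 5 × 60 = 300 kips.
a = T/(0.85 f'_c b) = 300/(0.85 × 6.8 × 19.3) = 2.689 in.
M_n = T(d − a/2) = 300 × (26.3 − 1.3445) = 7486.7 kip·in = 7486.7/12 = 623.89 kip·ft.

M_n ≈ 624 kip·ft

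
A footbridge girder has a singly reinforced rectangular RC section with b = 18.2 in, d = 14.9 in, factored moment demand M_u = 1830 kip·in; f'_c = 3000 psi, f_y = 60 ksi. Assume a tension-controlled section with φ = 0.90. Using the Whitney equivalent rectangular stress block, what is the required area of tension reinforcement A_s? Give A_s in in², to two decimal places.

A_s ≈ 2.56 in²

M_n = M_u/φ = 1830/0.90 = 2033.33 kip·in.
From M_n = 0.85 f'_c a b (d − a/2):
a = d − √(d² − 2M_n/(0.85 f'_c b)) = 14.9 − √(14.9² − 2 × 2033.33/(0.85 × 3 × 18.2)) = 3.308 in.
A_s = 0.85 f'_c a b / f_y = 0.85 × 3 × 3.308 × 18.2 / 60 = 2.559 in².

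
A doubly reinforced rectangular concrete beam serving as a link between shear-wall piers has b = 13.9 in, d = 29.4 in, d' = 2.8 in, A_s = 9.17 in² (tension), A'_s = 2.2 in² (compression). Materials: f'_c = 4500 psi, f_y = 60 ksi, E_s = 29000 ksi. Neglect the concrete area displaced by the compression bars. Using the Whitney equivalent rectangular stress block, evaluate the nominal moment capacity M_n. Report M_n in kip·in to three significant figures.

Assume both steels yield.
a = (A_s − A'_s) f_y/(0.85 f'_c b) = (9.17 − 2.2) × 60/(0.85 × 4.5 × 13.9) = 7.866 in.
c = a/β₁ = 7.866/0.825 = 9.535 in; ε'_s = 0.003(c − d')/c = 0.0021 ≥ ε_y = 0.0021, so the compression steel yields.
M_n = (A_s − A'_s) f_y (d − a/2) + A'_s f_y (d − d') = 418.2 × (29.4 − 3.933) + 132 × (29.4 − 2.8) = 10650.3 + 3511.2 = 14161.5 kip·in.

M_n ≈ 14200 kip·in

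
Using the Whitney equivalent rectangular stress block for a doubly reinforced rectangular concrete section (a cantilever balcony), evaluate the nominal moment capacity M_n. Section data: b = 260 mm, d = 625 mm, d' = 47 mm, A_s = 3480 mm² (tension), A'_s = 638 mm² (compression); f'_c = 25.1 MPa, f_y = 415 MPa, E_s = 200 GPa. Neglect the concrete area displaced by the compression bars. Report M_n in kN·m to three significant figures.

M_n ≈ 765 kN·m

Assume both tension and compression steel yield.
Net tension couple steel: A_s − A'_s = 2842 mm².
a = (A_s − A'_s) f_y / (0.85 f'_c b) = 1179430/(0.85 × 25.1 × 260) = 212.62 mm.
c = a/β₁ = 212.62/0.85 = 250.14 mm; ε'_s = 0.003(c − d')/c = 0.0024 ≥ f_y/E_s = 0.0021, so compression steel does yield.
M_n = (A_s − A'_s) f_y (d − a/2) + A'_s f_y (d − d') = [1179430 × (625 − 106.31) + 264770 × (625 − 47)] × 10⁻⁶ = 611.76 + 153.04 = 764.80 kN·m.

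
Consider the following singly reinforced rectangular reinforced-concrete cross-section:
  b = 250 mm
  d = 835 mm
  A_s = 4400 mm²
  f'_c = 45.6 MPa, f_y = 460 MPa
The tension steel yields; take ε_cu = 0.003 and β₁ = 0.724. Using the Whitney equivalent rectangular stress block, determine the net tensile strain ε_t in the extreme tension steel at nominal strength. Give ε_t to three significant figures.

a = A_s f_y/(0.85 f'_c b) = 208.88 mm.
β₁ = 0.724, so c = a/β₁ = 208.88/0.724 = 288.51 mm.
From the linear strain diagram with ε_cu = 0.003: ε_t = 0.003 (d − c)/c = 0.003 × (835 − 288.51)/288.51 = 0.00568.
Since ε_t ≥ 0.005, the section is tension-controlled.

ε_t ≈ 0.00568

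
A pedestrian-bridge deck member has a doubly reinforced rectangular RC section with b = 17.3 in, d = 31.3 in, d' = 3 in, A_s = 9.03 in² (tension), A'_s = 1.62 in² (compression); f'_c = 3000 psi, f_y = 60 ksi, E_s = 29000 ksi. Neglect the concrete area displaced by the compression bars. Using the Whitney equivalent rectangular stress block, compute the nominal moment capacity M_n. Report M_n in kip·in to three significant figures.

Assume both steels yield.
a = (A_s − A'_s) f_y/(0.85 f'_c b) = (9.03 − 1.62) × 60/(0.85 × 3 × 17.3) = 10.078 in.
c = a/β₁ = 10.078/0.85 = 11.856 in; ε'_s = 0.003(c − d')/c = 0.0022 ≥ ε_y = 0.0021, so the compression steel yields.
M_n = (A_s − A'_s) f_y (d − a/2) + A'_s f_y (d − d') = 444.6 × (31.3 − 5.039) + 97.2 × (31.3 − 3) = 11675.6 + 2750.8 = 14426.4 kip·in.

M_n ≈ 14400 kip·in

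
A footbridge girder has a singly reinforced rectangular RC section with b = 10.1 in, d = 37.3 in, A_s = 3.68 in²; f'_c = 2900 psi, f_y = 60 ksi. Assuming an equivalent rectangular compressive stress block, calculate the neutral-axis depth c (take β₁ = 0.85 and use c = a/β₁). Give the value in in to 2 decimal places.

c ≈ 10.43 in

T = A_s f_y = 3.68 × 60 = 220.8 kips.
a = T/(0.85 f'_c b) = 220.8/(0.85 × 2.9 × 10.1) = 8.8687 in.
With β₁ = 0.85, c = a/β₁ = 8.8687/0.85 = 10.43 in.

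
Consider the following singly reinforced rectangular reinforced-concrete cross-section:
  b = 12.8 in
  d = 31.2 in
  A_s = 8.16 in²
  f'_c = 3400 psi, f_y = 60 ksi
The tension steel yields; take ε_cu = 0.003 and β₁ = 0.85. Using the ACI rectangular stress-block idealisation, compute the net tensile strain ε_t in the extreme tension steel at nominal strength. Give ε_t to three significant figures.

ε_t ≈ 0.00301

a = A_s f_y/(0.85 f'_c b) = 13.235 in.
β₁ = 0.85, so c = a/β₁ = 13.235/0.85 = 15.571 in.
From the linear strain diagram with ε_cu = 0.003: ε_t = 0.003 (d − c)/c = 0.003 × (31.2 − 15.571)/15.571 = 0.00301.
ε_t < 0.004 — the section is over-reinforced for flexure under ACI limits.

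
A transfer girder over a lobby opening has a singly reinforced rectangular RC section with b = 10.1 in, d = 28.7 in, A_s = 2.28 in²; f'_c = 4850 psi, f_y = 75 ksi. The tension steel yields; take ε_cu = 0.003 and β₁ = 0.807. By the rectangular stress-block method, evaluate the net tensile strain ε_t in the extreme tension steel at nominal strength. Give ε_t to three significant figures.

a = A_s f_y/(0.85 f'_c b) = 4.107 in.
β₁ = 0.807, so c = a/β₁ = 4.107/0.807 = 5.089 in.
From the linear strain diagram with ε_cu = 0.003: ε_t = 0.003 (d − c)/c = 0.003 × (28.7 − 5.089)/5.089 = 0.0139.
Since ε_t ≥ 0.005, the section is tension-controlled.

ε_t ≈ 0.0139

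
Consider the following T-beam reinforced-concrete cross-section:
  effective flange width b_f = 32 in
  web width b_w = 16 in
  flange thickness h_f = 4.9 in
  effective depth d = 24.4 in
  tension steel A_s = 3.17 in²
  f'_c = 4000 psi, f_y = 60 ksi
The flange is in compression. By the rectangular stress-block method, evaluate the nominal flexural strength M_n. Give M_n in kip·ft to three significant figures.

Tension: T = A_s f_y = 3.17 × 60 = 190.2 kips.
Try a within the flange: a = T/(0.85 f'_c b_f) = 190.2/(0.85 × 4 × 32) = 1.748 in.
Since a = 1.748 ≤ h_f = 4.9 in, the stress block lies entirely in the flange; analyse as a rectangular beam of width b_f.
M_n = T(d − a/2) = 190.2 × (24.4 − 0.874) = 4474.6 kip·in.
M_n = 4474.6/12 = 372.88 kip·ft.

M_n ≈ 373 kip·ft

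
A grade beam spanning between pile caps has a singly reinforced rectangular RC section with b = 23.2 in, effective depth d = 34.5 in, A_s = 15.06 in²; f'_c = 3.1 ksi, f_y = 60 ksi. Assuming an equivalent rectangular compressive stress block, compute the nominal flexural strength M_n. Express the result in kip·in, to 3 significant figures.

T = A_s f_y = 15.06 × 60 = 903.6 kips.
a = T/(0.85 f'_c b) = 903.6/(0.85 × 3.1 × 23.2) = 14.781 in.
M_n = T(d − a/2) = 903.6 × (34.5 − 7.3905) = 24496.1 kip·in.

M_n ≈ 24500 kip·in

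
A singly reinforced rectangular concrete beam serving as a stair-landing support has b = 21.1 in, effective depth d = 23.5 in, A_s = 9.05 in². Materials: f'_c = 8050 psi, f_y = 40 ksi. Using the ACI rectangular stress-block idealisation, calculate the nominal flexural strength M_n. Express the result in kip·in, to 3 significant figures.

T = A_s f_y = 9.05 × 40 = 362 kips.
a = T/(0.85 f'_c b) = 362/(0.85 × 8.05 × 21.1) = 2.507 in.
M_n = T(d − a/2) = 362 × (23.5 − 1.2535) = 8053.2 kip·in.

M_n ≈ 8050 kip·in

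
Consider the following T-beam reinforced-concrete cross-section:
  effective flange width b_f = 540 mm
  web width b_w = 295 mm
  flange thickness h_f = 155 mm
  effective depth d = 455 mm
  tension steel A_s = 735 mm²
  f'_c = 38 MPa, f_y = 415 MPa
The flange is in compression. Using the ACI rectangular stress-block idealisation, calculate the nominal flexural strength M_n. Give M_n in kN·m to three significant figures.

M_n ≈ 136 kN·m

Tension: T = A_s f_y = 735 × 415 = 305025 N.
Try a within the flange: a = T/(0.85 f'_c b_f) = 305025/(0.85 × 38 × 540) = 17.49 mm.
Since a = 17.49 ≤ h_f = 155 mm, the stress block lies entirely in the flange; analyse as a rectangular beam of width b_f.
M_n = T(d − a/2) = 305025 × (455 − 8.745) = 136.12 × 10⁶ N·mm.
M_n = 136.12 kN·m.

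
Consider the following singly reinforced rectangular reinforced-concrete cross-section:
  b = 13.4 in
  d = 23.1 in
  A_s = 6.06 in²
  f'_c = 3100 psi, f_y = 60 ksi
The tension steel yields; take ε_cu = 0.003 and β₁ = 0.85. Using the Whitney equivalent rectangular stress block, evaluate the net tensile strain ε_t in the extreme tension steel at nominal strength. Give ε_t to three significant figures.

ε_t ≈ 0.00272

a = A_s f_y/(0.85 f'_c b) = 10.298 in.
β₁ = 0.85, so c = a/β₁ = 10.298/0.85 = 12.115 in.
From the linear strain diagram with ε_cu = 0.003: ε_t = 0.003 (d − c)/c = 0.003 × (23.1 − 12.115)/12.115 = 0.00272.
ε_t < 0.004 — the section is over-reinforced for flexure under ACI limits.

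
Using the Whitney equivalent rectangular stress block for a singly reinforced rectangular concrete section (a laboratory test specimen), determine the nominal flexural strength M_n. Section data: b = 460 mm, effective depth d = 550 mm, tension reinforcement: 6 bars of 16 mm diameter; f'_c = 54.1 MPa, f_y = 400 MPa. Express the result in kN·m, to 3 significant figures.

M_n ≈ 260 kN·m

A_s = 6 × 201 = 1206 mm².
T = A_s f_y = 1206 × 400 = 482400 N = 482.4 kN.
From C = T: a = T/(0.85 f'_c b) = 482400/(0.85 × 54.1 × 460) = 22.81 mm.
M_n = T(d − a/2) = 482.4 kN × (550 − 11.405) mm = 259.82 kN·m.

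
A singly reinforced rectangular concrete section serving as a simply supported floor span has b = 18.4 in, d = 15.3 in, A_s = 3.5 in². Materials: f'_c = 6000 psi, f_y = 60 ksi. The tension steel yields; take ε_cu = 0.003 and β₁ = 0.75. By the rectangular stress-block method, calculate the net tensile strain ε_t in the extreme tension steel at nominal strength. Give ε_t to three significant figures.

a = A_s f_y/(0.85 f'_c b) = 2.238 in.
β₁ = 0.75, so c = a/β₁ = 2.238/0.75 = 2.984 in.
From the linear strain diagram with ε_cu = 0.003: ε_t = 0.003 (d − c)/c = 0.003 × (15.3 − 2.984)/2.984 = 0.0124.
Since ε_t ≥ 0.005, the section is tension-controlled.

ε_t ≈ 0.0124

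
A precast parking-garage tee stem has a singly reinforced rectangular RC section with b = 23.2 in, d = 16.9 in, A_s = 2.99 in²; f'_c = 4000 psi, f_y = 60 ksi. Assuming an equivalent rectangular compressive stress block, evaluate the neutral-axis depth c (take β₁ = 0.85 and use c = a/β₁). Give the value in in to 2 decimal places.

c ≈ 2.68 in

T = A_s f_y = 2.99 × 60 = 179.4 kips.
a = T/(0.85 f'_c b) = 179.4/(0.85 × 4 × 23.2) = 2.2743 in.
With β₁ = 0.85, c = a/β₁ = 2.2743/0.85 = 2.68 in.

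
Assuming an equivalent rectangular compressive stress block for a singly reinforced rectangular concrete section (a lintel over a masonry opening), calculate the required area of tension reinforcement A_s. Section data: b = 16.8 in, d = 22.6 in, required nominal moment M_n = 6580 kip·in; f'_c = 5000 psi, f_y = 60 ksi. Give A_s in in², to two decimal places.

From M_n = 0.85 f'_c a b (d − a/2):
a = d − √(d² − 2M_n/(0.85 f'_c b)) = 22.6 − √(22.6² − 2 × 6580/(0.85 × 5 × 16.8)) = 4.532 in.
A_s = 0.85 f'_c a b / f_y = 0.85 × 5 × 4.532 × 16.8 / 60 = 5.393 in².

A_s ≈ 5.39 in²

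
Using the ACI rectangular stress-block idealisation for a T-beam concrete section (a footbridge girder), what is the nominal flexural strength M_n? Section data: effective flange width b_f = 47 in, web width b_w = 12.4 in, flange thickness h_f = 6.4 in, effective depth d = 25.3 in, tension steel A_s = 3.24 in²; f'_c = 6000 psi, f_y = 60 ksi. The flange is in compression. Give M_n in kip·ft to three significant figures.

M_n ≈ 403 kip·ft

Tension: T = A_s f_y = 3.24 × 60 = 194.4 kips.
Try a within the flange: a = T/(0.85 f'_c b_f) = 194.4/(0.85 × 6 × 47) = 0.811 in.
Since a = 0.811 ≤ h_f = 6.4 in, the stress block lies entirely in the flange; analyse as a rectangular beam of width b_f.
M_n = T(d − a/2) = 194.4 × (25.3 − 0.4055) = 4839.5 kip·in.
M_n = 4839.5/12 = 403.29 kip·ft.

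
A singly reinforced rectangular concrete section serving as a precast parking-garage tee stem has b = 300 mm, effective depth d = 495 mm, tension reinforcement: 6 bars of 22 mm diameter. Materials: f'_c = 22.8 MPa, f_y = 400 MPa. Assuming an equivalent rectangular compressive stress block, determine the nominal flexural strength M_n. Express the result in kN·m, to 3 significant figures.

M_n ≈ 380 kN·m

A_s = 6 × 380 = 2280 mm².
T = A_s f_y = 2280 × 400 = 912000 N = 912 kN.
From C = T: a = T/(0.85 f'_c b) = 912000/(0.85 × 22.8 × 300) = 156.86 mm.
M_n = T(d − a/2) = 912 kN × (495 − 78.43) mm = 379.91 kN·m.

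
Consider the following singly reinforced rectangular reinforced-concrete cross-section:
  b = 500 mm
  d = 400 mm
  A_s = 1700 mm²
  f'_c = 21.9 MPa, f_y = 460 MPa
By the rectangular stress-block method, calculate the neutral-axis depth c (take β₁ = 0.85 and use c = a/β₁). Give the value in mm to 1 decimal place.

T = A_s f_y = 1700 × 460 = 782000 N = 782 kN.
Setting C = 0.85 f'_c a b equal to T: a = 782000/(0.85 × 21.9 × 500) = 84.018 mm.
With β₁ = 0.85, c = a/β₁ = 84.018/0.85 = 98.8 mm.

c ≈ 98.8 mm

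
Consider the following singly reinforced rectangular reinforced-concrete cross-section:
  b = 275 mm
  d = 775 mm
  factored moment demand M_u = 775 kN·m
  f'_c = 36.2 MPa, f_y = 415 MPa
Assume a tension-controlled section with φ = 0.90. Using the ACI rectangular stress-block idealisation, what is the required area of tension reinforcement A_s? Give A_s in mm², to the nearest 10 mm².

A_s ≈ 2950 mm²

M_n = M_u/φ = 775/0.90 = 861.111 kN·m.
With M_n = 0.85 f'_c a b (d − a/2), solve the quadratic for a:
a = d − √(d² − 2M_n/(0.85 f'_c b)) = 775 − √(775² − 2 × 861.111×10⁶/(0.85 × 36.2 × 275)) = 144.85 mm.
A_s = 0.85 f'_c a b / f_y = 0.85 × 36.2 × 144.85 × 275 / 415 = 2953.5 mm².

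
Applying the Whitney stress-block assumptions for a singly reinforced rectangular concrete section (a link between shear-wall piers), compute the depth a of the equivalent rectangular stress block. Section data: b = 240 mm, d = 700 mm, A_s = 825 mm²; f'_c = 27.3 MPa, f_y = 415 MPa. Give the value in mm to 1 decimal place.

T = A_s f_y = 825 × 415 = 342375 N = 342.375 kN.
Setting C = 0.85 f'_c a b equal to T: a = 342375/(0.85 × 27.3 × 240) = 61.5 mm.

a ≈ 61.5 mm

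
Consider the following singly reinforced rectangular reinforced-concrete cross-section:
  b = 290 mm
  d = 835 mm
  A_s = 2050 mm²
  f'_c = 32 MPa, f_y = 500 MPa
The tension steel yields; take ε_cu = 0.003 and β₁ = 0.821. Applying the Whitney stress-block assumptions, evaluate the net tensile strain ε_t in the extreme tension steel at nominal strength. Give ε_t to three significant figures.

ε_t ≈ 0.0128

a = A_s f_y/(0.85 f'_c b) = 129.94 mm.
β₁ = 0.821, so c = a/β₁ = 129.94/0.821 = 158.27 mm.
From the linear strain diagram with ε_cu = 0.003: ε_t = 0.003 (d − c)/c = 0.003 × (835 − 158.27)/158.27 = 0.0128.
Since ε_t ≥ 0.005, the section is tension-controlled.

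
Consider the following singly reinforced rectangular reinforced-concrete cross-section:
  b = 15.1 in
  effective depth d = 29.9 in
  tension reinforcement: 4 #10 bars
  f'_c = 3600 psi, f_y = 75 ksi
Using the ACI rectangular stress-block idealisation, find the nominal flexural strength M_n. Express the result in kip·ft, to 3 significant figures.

M_n ≈ 818 kip·ft

A_s = 4 × 1.27 = 5.08 in².
T = A_s f_y = 5.08 × 75 = 381 kips.
a = T/(0.85 f'_c b) = 381/(0.85 × 3.6 × 15.1) = 8.246 in.
M_n = T(d − a/2) = 381 × (29.9 − 4.123) = 9821.0 kip·in = 9821.0/12 = 818.42 kip·ft.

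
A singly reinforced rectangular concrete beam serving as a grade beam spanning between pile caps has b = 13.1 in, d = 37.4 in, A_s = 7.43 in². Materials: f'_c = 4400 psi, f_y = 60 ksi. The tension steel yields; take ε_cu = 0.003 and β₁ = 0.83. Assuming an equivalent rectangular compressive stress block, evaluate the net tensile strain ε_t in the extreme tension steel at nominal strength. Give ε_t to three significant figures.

ε_t ≈ 0.00723

a = A_s f_y/(0.85 f'_c b) = 9.099 in.
β₁ = 0.83, so c = a/β₁ = 9.099/0.83 = 10.963 in.
From the linear strain diagram with ε_cu = 0.003: ε_t = 0.003 (d − c)/c = 0.003 × (37.4 − 10.963)/10.963 = 0.00723.
Since ε_t ≥ 0.005, the section is tension-controlled.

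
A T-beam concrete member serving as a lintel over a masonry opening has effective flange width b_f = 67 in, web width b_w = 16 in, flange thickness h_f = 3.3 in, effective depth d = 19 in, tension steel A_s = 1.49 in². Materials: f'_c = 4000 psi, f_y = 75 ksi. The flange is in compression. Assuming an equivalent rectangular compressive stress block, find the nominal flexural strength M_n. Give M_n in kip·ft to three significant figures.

Tension: T = A_s f_y = 1.49 × 75 = 111.75 kips.
Try a within the flange: a = T/(0.85 f'_c b_f) = 111.75/(0.85 × 4 × 67) = 0.491 in.
Since a = 0.491 ≤ h_f = 3.3 in, the stress block lies entirely in the flange; analyse as a rectangular beam of width b_f.
M_n = T(d − a/2) = 111.75 × (19 − 0.2455) = 2095.8 kip·in.
M_n = 2095.8/12 = 174.65 kip·ft.

M_n ≈ 175 kip·ft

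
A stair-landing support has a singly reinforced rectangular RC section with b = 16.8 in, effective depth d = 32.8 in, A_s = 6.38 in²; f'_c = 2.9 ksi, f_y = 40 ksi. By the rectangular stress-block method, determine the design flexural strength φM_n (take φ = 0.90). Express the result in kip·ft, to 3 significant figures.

T = A_s f_y = 6.38 × 40 = 255.2 kips.
a = T/(0.85 f'_c b) = 255.2/(0.85 × 2.9 × 16.8) = 6.162 in.
M_n = T(d − a/2) = 255.2 × (32.8 − 3.081) = 7584.3 kip·in = 7584.3/12 = 632.03 kip·ft.
φM_n = 0.90 × 632.03 = 568.83 kip·ft.

φM_n ≈ 569 kip·ft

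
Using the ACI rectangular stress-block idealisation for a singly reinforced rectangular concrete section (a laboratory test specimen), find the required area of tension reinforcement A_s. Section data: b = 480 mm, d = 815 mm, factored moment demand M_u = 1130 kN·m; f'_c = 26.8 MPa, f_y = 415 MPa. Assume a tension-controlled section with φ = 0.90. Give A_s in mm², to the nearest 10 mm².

M_n = M_u/φ = 1130/0.90 = 1255.56 kN·m.
With M_n = 0.85 f'_c a b (d − a/2), solve the quadratic for a:
a = d − √(d² − 2M_n/(0.85 f'_c b)) = 815 − √(815² − 2 × 1255.56×10⁶/(0.85 × 26.8 × 480)) = 155.78 mm.
A_s = 0.85 f'_c a b / f_y = 0.85 × 26.8 × 155.78 × 480 / 415 = 4104.5 mm².

A_s ≈ 4100 mm²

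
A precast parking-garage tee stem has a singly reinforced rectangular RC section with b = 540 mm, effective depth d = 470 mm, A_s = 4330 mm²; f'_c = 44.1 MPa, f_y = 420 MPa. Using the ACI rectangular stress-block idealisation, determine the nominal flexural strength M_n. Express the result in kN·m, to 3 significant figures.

T = A_s f_y = 4330 × 420 = 1818600 N = 1818.6 kN.
From C = T: a = T/(0.85 f'_c b) = 1818600/(0.85 × 44.1 × 540) = 89.84 mm.
M_n = T(d − a/2) = 1818.6 kN × (470 − 44.92) mm = 773.05 kN·m.

M_n ≈ 773 kN·m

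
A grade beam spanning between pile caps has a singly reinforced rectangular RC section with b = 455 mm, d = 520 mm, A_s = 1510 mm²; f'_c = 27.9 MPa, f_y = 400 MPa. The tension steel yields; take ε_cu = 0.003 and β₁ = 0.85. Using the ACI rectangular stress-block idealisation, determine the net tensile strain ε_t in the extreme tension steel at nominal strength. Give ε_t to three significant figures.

a = A_s f_y/(0.85 f'_c b) = 55.98 mm.
β₁ = 0.85, so c = a/β₁ = 55.98/0.85 = 65.86 mm.
From the linear strain diagram with ε_cu = 0.003: ε_t = 0.003 (d − c)/c = 0.003 × (520 − 65.86)/65.86 = 0.0207.
Since ε_t ≥ 0.005, the section is tension-controlled.

ε_t ≈ 0.0207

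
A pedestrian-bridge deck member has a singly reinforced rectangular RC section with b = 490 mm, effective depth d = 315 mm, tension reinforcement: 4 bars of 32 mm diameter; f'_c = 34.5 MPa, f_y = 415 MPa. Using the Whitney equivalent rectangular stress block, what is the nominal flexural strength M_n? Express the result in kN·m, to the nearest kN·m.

A_s = 4 × 804 = 3216 mm².
T = A_s f_y = 3216 × 415 = 1334640 N = 1334.64 kN.
From C = T: a = T/(0.85 f'_c b) = 1334640/(0.85 × 34.5 × 490) = 92.88 mm.
M_n = T(d − a/2) = 1334.64 kN × (315 − 46.44) mm = 358.43 kN·m.

M_n ≈ 358 kN·m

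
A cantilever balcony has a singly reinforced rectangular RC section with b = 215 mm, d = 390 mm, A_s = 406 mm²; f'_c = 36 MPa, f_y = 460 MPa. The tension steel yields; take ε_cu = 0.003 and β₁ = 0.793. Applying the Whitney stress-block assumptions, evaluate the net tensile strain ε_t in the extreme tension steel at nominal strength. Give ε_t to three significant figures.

ε_t ≈ 0.0297

a = A_s f_y/(0.85 f'_c b) = 28.39 mm.
β₁ = 0.793, so c = a/β₁ = 28.39/0.793 = 35.80 mm.
From the linear strain diagram with ε_cu = 0.003: ε_t = 0.003 (d − c)/c = 0.003 × (390 − 35.80)/35.80 = 0.0297.
Since ε_t ≥ 0.005, the section is tension-controlled.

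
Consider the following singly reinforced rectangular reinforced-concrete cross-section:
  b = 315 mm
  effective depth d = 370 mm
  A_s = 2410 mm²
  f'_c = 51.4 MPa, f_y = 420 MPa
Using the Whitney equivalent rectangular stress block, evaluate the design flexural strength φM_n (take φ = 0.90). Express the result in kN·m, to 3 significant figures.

T = A_s f_y = 2410 × 420 = 1012200 N = 1012.2 kN.
From C = T: a = T/(0.85 f'_c b) = 1012200/(0.85 × 51.4 × 315) = 73.55 mm.
M_n = T(d − a/2) = 1012.2 kN × (370 − 36.775) mm = 337.29 kN·m.
φM_n = 0.90 × 337.29 = 303.56 kN·m.

φM_n ≈ 304 kN·m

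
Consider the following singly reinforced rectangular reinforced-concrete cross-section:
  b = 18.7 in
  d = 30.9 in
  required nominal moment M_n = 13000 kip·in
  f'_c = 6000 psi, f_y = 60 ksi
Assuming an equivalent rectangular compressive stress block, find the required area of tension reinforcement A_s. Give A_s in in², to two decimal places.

A_s ≈ 7.60 in²

From M_n = 0.85 f'_c a b (d − a/2):
a = d − √(d² − 2M_n/(0.85 f'_c b)) = 30.9 − √(30.9² − 2 × 13000/(0.85 × 6 × 18.7)) = 4.781 in.
A_s = 0.85 f'_c a b / f_y = 0.85 × 6 × 4.781 × 18.7 / 60 = 7.599 in².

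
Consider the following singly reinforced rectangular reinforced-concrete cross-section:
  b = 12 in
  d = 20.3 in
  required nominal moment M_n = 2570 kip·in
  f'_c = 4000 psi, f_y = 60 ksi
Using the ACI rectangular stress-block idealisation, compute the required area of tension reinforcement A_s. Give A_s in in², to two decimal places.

A_s ≈ 2.30 in²

From M_n = 0.85 f'_c a b (d − a/2):
a = d − √(d² − 2M_n/(0.85 f'_c b)) = 20.3 − √(20.3² − 2 × 2570/(0.85 × 4 × 12)) = 3.385 in.
A_s = 0.85 f'_c a b / f_y = 0.85 × 4 × 3.385 × 12 / 60 = 2.302 in².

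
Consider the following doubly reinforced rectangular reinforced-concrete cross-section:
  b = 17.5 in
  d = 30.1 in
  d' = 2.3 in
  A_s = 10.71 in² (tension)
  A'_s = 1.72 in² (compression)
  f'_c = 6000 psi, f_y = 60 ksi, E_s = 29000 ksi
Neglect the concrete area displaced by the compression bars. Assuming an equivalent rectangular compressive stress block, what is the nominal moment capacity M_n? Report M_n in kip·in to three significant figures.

M_n ≈ 17500 kip·in

Assume both steels yield.
a = (A_s − A'_s) f_y/(0.85 f'_c b) = (10.71 − 1.72) × 60/(0.85 × 6 × 17.5) = 6.044 in.
c = a/β₁ = 6.044/0.75 = 8.059 in; ε'_s = 0.003(c − d')/c = 0.0021 ≥ ε_y = 0.0021, so the compression steel yields.
M_n = (A_s − A'_s) f_y (d − a/2) + A'_s f_y (d − d') = 539.4 × (30.1 − 3.022) + 103.2 × (30.1 − 2.3) = 14605.9 + 2869.0 = 17474.9 kip·in.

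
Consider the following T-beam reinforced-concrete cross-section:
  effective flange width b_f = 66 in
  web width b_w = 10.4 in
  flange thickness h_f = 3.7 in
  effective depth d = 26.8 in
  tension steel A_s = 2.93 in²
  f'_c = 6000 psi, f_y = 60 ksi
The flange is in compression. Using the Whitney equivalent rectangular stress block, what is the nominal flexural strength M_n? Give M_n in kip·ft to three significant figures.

Tension: T = A_s f_y = 2.93 × 60 = 175.8 kips.
Try a within the flange: a = T/(0.85 f'_c b_f) = 175.8/(0.85 × 6 × 66) = 0.522 in.
Since a = 0.522 ≤ h_f = 3.7 in, the stress block lies entirely in the flange; analyse as a rectangular beam of width b_f.
M_n = T(d − a/2) = 175.8 × (26.8 − 0.261) = 4665.6 kip·in.
M_n = 4665.6/12 = 388.80 kip·ft.

M_n ≈ 389 kip·ft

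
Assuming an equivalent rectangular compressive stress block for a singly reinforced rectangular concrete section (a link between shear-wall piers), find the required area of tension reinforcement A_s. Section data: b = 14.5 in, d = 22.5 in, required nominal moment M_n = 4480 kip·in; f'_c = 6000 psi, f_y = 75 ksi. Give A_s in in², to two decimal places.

From M_n = 0.85 f'_c a b (d − a/2):
a = d − √(d² − 2M_n/(0.85 f'_c b)) = 22.5 − √(22.5² − 2 × 4480/(0.85 × 6 × 14.5)) = 2.876 in.
A_s = 0.85 f'_c a b / f_y = 0.85 × 6 × 2.876 × 14.5 / 75 = 2.836 in².

A_s ≈ 2.84 in²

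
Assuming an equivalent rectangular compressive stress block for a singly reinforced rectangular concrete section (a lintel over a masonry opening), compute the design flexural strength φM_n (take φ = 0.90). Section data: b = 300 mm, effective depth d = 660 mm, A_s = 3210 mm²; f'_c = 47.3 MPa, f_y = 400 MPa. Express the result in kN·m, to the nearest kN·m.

φM_n ≈ 701 kN·m

T = A_s f_y = 3210 × 400 = 1284000 N = 1284 kN.
From C = T: a = T/(0.85 f'_c b) = 1284000/(0.85 × 47.3 × 300) = 106.45 mm.
M_n = T(d − a/2) = 1284 kN × (660 − 53.225) mm = 779.10 kN·m.
φM_n = 0.90 × 779.10 = 701.19 kN·m.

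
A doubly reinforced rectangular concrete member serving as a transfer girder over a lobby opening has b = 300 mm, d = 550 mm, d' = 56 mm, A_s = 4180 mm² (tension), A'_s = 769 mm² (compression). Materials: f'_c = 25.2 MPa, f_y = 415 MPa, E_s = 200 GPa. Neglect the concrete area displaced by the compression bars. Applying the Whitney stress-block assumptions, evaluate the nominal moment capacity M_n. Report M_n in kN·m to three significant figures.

Assume both tension and compression steel yield.
Net tension couple steel: A_s − A'_s = 3411 mm².
a = (A_s − A'_s) f_y / (0.85 f'_c b) = 1415565/(0.85 × 25.2 × 300) = 220.29 mm.
c = a/β₁ = 220.29/0.85 = 259.16 mm; ε'_s = 0.003(c − d')/c = 0.0024 ≥ f_y/E_s = 0.0021, so compression steel does yield.
M_n = (A_s − A'_s) f_y (d − a/2) + A'_s f_y (d − d') = [1415565 × (550 − 110.145) + 319135 × (550 − 56)] × 10⁻⁶ = 622.64 + 157.65 = 780.29 kN·m.

M_n ≈ 780 kN·m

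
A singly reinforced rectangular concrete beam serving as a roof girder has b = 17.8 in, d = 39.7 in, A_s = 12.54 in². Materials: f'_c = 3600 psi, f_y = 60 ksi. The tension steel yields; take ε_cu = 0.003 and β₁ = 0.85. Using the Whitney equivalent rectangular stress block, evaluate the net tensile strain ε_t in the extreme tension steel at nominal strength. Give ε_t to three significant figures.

a = A_s f_y/(0.85 f'_c b) = 13.814 in.
β₁ = 0.85, so c = a/β₁ = 13.814/0.85 = 16.252 in.
From the linear strain diagram with ε_cu = 0.003: ε_t = 0.003 (d − c)/c = 0.003 × (39.7 − 16.252)/16.252 = 0.00433.
ε_t is between 0.004 and 0.005 — transition zone.

ε_t ≈ 0.00433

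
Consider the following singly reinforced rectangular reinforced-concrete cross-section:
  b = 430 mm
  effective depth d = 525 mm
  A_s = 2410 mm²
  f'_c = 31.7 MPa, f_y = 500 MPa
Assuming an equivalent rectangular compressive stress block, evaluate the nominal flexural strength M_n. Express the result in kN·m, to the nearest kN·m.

T = A_s f_y = 2410 × 500 = 1205000 N = 1205 kN.
From C = T: a = T/(0.85 f'_c b) = 1205000/(0.85 × 31.7 × 430) = 104.00 mm.
M_n = T(d − a/2) = 1205 kN × (525 − 52) mm = 569.97 kN·m.

M_n ≈ 570 kN·m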